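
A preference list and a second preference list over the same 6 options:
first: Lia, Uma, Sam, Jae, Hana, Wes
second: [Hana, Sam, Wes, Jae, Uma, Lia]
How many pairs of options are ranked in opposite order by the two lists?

Assign each item its position (1..6) in the first ordering, then rewrite the second ordering as that position sequence:
positions: Lia→1, Uma→2, Sam→3, Jae→4, Hana→5, Wes→6
second ordering as positions: [5, 3, 6, 4, 2, 1]
Discordant pairs = inversions in this position sequence.
5: 3, 4, 2, 1 → 4
3: 2, 1 → 2
6: 4, 2, 1 → 3
4: 2, 1 → 2
2: 1 → 1
1: 0
Total: 4 + 2 + 3 + 2 + 1 + 0 = 12

There are 12 pairs.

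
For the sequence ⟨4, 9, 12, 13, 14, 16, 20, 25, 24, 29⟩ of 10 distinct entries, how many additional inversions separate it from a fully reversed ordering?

44

Maximum inversions for 10 distinct elements is C(10, 2) = 10·9/2 = 45.
Current inversions — for each element, count later smaller elements:
4: 0
9: 0
12: 0
13: 0
14: 0
16: 0
20: 0
25: 1
24: 0
29: 0
Current total: 0 + 0 + 0 + 0 + 0 + 0 + 0 + 1 + 0 + 0 = 1
Shortfall: 45 − 1 = 44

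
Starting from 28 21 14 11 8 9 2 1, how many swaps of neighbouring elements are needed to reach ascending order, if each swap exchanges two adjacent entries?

Minimum adjacent swaps = number of inversions (each swap of adjacent out-of-order elements removes one inversion and no swap can remove more).
Count inversions — for each element, later elements that are smaller:
28: 21, 14, 11, 8, 9, 2, 1 → 7
21: 14, 11, 8, 9, 2, 1 → 6
14: 11, 8, 9, 2, 1 → 5
11: 8, 9, 2, 1 → 4
8: 2, 1 → 2
9: 2, 1 → 2
2: 1 → 1
1: none → 0
Total inversions: 7 + 6 + 5 + 4 + 2 + 2 + 1 + 0 = 27

27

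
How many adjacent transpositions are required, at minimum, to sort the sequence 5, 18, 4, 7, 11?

Minimum adjacent swaps = number of inversions (each swap of adjacent out-of-order elements removes one inversion and no swap can remove more).
Count inversions — for each element, later elements that are smaller:
5: 4 → 1
18: 4, 7, 11 → 3
4: none → 0
7: none → 0
11: none → 0
Total inversions: 1 + 3 + 0 + 0 + 0 = 4

4 swaps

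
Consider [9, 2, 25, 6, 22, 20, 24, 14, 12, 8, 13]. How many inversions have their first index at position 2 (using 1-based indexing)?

The element at index 2 is 2.
Elements after it: 25, 6, 22, 20, 24, 14, 12, 8, 13
None of them are smaller than 2.

0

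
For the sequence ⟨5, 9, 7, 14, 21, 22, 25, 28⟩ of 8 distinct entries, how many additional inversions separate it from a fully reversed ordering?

27

Maximum inversions for 8 distinct elements is C(8, 2) = 8·7/2 = 28.
Current inversions — for each element, count later smaller elements:
5: 0
9: 1
7: 0
14: 0
21: 0
22: 0
25: 0
28: 0
Current total: 0 + 1 + 0 + 0 + 0 + 0 + 0 + 0 = 1
Shortfall: 28 − 1 = 27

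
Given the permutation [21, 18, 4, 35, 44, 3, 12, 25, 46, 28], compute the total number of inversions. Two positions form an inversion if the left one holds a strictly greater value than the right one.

17 out-of-order pairs

For each element, count later entries that are smaller:
21 → 18, 4, 3, 12 → 4
18 → 4, 3, 12 → 3
4 → 3 → 1
35 → 3, 12, 25, 28 → 4
44 → 3, 12, 25, 28 → 4
3 → none → 0
12 → none → 0
25 → none → 0
46 → 28 → 1
28 → none → 0
Sum: 4 + 3 + 1 + 4 + 4 + 0 + 0 + 0 + 1 + 0 = 17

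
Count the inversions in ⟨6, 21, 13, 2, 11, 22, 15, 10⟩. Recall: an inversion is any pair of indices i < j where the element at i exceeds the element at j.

Element-by-element contributions:
6 → 2 → 1
21 → 13, 2, 11, 15, 10 → 5
13 → 2, 11, 10 → 3
2 → none → 0
11 → 10 → 1
22 → 15, 10 → 2
15 → 10 → 1
10 → none → 0
Sum: 1 + 5 + 3 + 0 + 1 + 2 + 1 + 0 = 13

13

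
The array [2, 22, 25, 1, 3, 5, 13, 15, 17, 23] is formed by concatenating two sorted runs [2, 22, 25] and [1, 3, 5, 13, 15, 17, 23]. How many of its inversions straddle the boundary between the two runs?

There are 14 cross-inversions.

Take each right-half value and tally the left-half values above it:
r = 1: 2, 22, 25 → 3
r = 3: 22, 25 → 2
r = 5: 22, 25 → 2
r = 13: 22, 25 → 2
r = 15: 22, 25 → 2
r = 17: 22, 25 → 2
r = 23: 25 → 1
Cross-inversions: 3 + 2 + 2 + 2 + 2 + 2 + 1 = 14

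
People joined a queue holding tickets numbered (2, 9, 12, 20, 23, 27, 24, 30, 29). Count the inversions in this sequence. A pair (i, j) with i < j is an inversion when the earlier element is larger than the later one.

Count, for each position, how many later elements it exceeds:
2: 0
9: 0
12: 0
20: 0
23: 0
27: 1
24: 0
30: 1
29: 0
Sum: 0 + 0 + 0 + 0 + 0 + 1 + 0 + 1 + 0 = 2

2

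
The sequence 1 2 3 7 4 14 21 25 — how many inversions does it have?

1 inversion

For each element, count later entries that are smaller:
1 → none → 0
2 → none → 0
3 → none → 0
7 → 4 → 1
4 → none → 0
14 → none → 0
21 → none → 0
25 → none → 0
Sum: 0 + 0 + 0 + 1 + 0 + 0 + 0 + 0 = 1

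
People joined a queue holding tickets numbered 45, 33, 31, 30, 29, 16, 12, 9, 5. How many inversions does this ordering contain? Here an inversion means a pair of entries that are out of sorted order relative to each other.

36

For each element, count later entries that are smaller:
45: 8
33: 7
31: 6
30: 5
29: 4
16: 3
12: 2
9: 1
5: 0
Sum: 8 + 7 + 6 + 5 + 4 + 3 + 2 + 1 + 0 = 36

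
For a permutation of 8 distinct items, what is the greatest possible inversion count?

There are 28 inversions.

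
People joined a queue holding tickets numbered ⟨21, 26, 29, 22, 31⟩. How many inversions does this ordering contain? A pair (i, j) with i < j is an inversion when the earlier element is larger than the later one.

2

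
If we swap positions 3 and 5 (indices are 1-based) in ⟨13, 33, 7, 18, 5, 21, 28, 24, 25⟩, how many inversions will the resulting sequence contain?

Positions 3 and 5 hold 7 and 5; after swapping, the array is [13, 33, 5, 18, 7, 21, 28, 24, 25].
Sweep left to right; for each value list the smaller values that follow it:
13: 2
33: 7
5: 0
18: 1
7: 0
21: 0
28: 2
24: 0
25: 0
Sum: 2 + 7 + 0 + 1 + 0 + 0 + 2 + 0 + 0 = 12

12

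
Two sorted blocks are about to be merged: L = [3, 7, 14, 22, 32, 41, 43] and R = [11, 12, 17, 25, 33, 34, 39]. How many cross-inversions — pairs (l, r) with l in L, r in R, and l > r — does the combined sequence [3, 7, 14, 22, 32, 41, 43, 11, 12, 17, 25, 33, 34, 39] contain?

Count, for every r in R, how many entries of L exceed r:
r = 11: 14, 22, 32, 41, 43 → 5
r = 12: 14, 22, 32, 41, 43 → 5
r = 17: 22, 32, 41, 43 → 4
r = 25: 32, 41, 43 → 3
r = 33: 41, 43 → 2
r = 34: 41, 43 → 2
r = 39: 41, 43 → 2
Cross-inversions: 5 + 5 + 4 + 3 + 2 + 2 + 2 = 23

Cross-inversions: 23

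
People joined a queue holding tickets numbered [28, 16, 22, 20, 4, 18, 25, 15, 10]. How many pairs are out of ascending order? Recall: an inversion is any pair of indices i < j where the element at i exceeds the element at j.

Count, for each position, how many later elements it exceeds:
28: 8
16: 3
22: 5
20: 4
4: 0
18: 2
25: 2
15: 1
10: 0
Sum: 8 + 3 + 5 + 4 + 0 + 2 + 2 + 1 + 0 = 25

25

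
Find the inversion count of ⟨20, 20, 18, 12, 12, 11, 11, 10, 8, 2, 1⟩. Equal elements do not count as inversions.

There are 52 out-of-order pairs.

Sweep left to right; for each value list the smaller values that follow it:
20: 9
20: 9
18: 8
12: 6
12: 6
11: 4
11: 4
10: 3
8: 2
2: 1
1: 0
Sum: 9 + 9 + 8 + 6 + 6 + 4 + 4 + 3 + 2 + 1 + 0 = 52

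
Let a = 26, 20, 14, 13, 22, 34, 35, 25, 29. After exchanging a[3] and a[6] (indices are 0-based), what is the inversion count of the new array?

17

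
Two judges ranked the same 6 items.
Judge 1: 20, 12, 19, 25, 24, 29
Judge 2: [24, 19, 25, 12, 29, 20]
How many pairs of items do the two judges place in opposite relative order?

There are 10 discordant pairs.

Assign each item its position (1..6) in the first ordering, then rewrite the second ordering as that position sequence:
positions: 20→1, 12→2, 19→3, 25→4, 24→5, 29→6
second ordering as positions: [5, 3, 4, 2, 6, 1]
Discordant pairs = inversions in this position sequence.
5: 3, 4, 2, 1 → 4
3: 2, 1 → 2
4: 2, 1 → 2
2: 1 → 1
6: 1 → 1
1: 0
Total: 4 + 2 + 2 + 1 + 1 + 0 = 10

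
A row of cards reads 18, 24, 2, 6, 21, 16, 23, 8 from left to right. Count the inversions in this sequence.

There are 14 inversions.

Sweep left to right; for each value list the smaller values that follow it:
18 → 2, 6, 16, 8 → 4
24 → 2, 6, 21, 16, 23, 8 → 6
2 → none → 0
6 → none → 0
21 → 16, 8 → 2
16 → 8 → 1
23 → 8 → 1
8 → none → 0
Sum: 4 + 6 + 0 + 0 + 2 + 1 + 1 + 0 = 14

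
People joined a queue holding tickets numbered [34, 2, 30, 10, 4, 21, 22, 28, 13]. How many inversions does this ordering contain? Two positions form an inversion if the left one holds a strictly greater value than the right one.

For each element, count later entries that are smaller:
34 → 2, 30, 10, 4, 21, 22, 28, 13 → 8
2 → none → 0
30 → 10, 4, 21, 22, 28, 13 → 6
10 → 4 → 1
4 → none → 0
21 → 13 → 1
22 → 13 → 1
28 → 13 → 1
13 → none → 0
Sum: 8 + 0 + 6 + 1 + 0 + 1 + 1 + 1 + 0 = 18

18 out-of-order pairs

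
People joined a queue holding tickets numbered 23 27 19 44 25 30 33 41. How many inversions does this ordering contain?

7 inversions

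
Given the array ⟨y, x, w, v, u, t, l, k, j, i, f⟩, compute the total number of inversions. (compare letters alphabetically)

Inversions: 55

Count, for each position, how many later elements it exceeds:
y → x, w, v, u, t, l, k, j, i, f → 10
x → w, v, u, t, l, k, j, i, f → 9
w → v, u, t, l, k, j, i, f → 8
v → u, t, l, k, j, i, f → 7
u → t, l, k, j, i, f → 6
t → l, k, j, i, f → 5
l → k, j, i, f → 4
k → j, i, f → 3
j → i, f → 2
i → f → 1
f → none → 0
Sum: 10 + 9 + 8 + 7 + 6 + 5 + 4 + 3 + 2 + 1 + 0 = 55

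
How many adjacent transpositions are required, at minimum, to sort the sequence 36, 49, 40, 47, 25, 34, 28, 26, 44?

23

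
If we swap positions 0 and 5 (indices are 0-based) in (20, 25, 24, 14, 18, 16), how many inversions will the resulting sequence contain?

Positions 0 and 5 hold 20 and 16; after swapping, the array is [16, 25, 24, 14, 18, 20].
Element-by-element contributions:
16 → 14 → 1
25 → 24, 14, 18, 20 → 4
24 → 14, 18, 20 → 3
14 → none → 0
18 → none → 0
20 → none → 0
Sum: 1 + 4 + 3 + 0 + 0 + 0 = 8

8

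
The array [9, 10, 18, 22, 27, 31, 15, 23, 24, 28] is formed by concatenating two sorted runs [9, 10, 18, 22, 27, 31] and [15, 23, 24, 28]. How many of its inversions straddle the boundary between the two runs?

There are 9 cross-inversions.

For each element r of the right run, count left-run elements greater than r:
r = 15: 18, 22, 27, 31 → 4
r = 23: 27, 31 → 2
r = 24: 27, 31 → 2
r = 28: 31 → 1
Cross-inversions: 4 + 2 + 2 + 1 = 9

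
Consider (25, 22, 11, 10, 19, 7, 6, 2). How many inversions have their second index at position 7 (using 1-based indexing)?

The element at index 7 is 6.
Elements before it: 25, 22, 11, 10, 19, 7
Those larger than 6: 25, 22, 11, 10, 19, 7

6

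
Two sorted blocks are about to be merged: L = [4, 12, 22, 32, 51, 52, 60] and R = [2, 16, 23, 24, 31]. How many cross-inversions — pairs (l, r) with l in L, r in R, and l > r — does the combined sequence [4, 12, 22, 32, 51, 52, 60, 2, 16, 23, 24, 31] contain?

Split inversions: 24

Count, for every r in R, how many entries of L exceed r:
r = 2: 4, 12, 22, 32, 51, 52, 60 → 7
r = 16: 22, 32, 51, 52, 60 → 5
r = 23: 32, 51, 52, 60 → 4
r = 24: 32, 51, 52, 60 → 4
r = 31: 32, 51, 52, 60 → 4
Cross-inversions: 7 + 5 + 4 + 4 + 4 = 24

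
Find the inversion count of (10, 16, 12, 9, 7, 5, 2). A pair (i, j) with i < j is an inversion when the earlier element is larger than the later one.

19 out-of-order pairs

Count, for each position, how many later elements it exceeds:
10: 4
16: 5
12: 4
9: 3
7: 2
5: 1
2: 0
Sum: 4 + 5 + 4 + 3 + 2 + 1 + 0 = 19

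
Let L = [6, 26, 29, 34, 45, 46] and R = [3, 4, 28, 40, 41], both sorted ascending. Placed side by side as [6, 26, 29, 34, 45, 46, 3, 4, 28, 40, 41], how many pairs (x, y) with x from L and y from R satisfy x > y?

Split inversions: 20

Count, for every r in R, how many entries of L exceed r:
r = 3: 6, 26, 29, 34, 45, 46 → 6
r = 4: 6, 26, 29, 34, 45, 46 → 6
r = 28: 29, 34, 45, 46 → 4
r = 40: 45, 46 → 2
r = 41: 45, 46 → 2
Cross-inversions: 6 + 6 + 4 + 2 + 2 = 20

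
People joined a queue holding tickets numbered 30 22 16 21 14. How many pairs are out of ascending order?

Element-by-element contributions:
30 → 22, 16, 21, 14 → 4
22 → 16, 21, 14 → 3
16 → 14 → 1
21 → 14 → 1
14 → none → 0
Sum: 4 + 3 + 1 + 1 + 0 = 9

9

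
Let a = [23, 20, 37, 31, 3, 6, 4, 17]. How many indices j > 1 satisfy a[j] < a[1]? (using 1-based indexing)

5 such elements

The element at index 1 is 23.
Elements after it: 20, 37, 31, 3, 6, 4, 17
Those smaller than 23: 20, 3, 6, 4, 17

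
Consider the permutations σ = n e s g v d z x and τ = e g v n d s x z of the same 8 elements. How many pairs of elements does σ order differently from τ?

Assign each item its position (1..8) in the first ordering, then rewrite the second ordering as that position sequence:
positions: n→1, e→2, s→3, g→4, v→5, d→6, z→7, x→8
second ordering as positions: [2, 4, 5, 1, 6, 3, 8, 7]
Discordant pairs = inversions in this position sequence.
2: 1 → 1
4: 1, 3 → 2
5: 1, 3 → 2
1: 0
6: 3 → 1
3: 0
8: 7 → 1
7: 0
Total: 1 + 2 + 2 + 0 + 1 + 0 + 1 + 0 = 7

7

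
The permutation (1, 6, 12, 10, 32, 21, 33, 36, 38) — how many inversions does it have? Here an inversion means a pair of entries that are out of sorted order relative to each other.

2 out-of-order pairs

For each element, count later entries that are smaller:
1 → none → 0
6 → none → 0
12 → 10 → 1
10 → none → 0
32 → 21 → 1
21 → none → 0
33 → none → 0
36 → none → 0
38 → none → 0
Sum: 0 + 0 + 1 + 0 + 1 + 0 + 0 + 0 + 0 = 2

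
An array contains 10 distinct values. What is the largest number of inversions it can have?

45

A reversed (strictly descending) arrangement makes every pair an inversion, giving C(10, 2) inversions.
C(10, 2) = 10·9/2 = 45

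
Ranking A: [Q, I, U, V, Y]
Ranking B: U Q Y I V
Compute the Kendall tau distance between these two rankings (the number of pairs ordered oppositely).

Discordant pairs: 4

Assign each item its position (1..5) in the first ordering, then rewrite the second ordering as that position sequence:
positions: Q→1, I→2, U→3, V→4, Y→5
second ordering as positions: [3, 1, 5, 2, 4]
Discordant pairs = inversions in this position sequence.
3: 1, 2 → 2
1: 0
5: 2, 4 → 2
2: 0
4: 0
Total: 2 + 0 + 2 + 0 + 0 = 4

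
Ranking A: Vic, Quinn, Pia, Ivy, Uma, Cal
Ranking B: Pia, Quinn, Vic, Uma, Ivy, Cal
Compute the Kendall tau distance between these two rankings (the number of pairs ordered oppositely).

4 discordant pairs

Assign each item its position (1..6) in the first ordering, then rewrite the second ordering as that position sequence:
positions: Vic→1, Quinn→2, Pia→3, Ivy→4, Uma→5, Cal→6
second ordering as positions: [3, 2, 1, 5, 4, 6]
Discordant pairs = inversions in this position sequence.
3: 2, 1 → 2
2: 1 → 1
1: 0
5: 4 → 1
4: 0
6: 0
Total: 2 + 1 + 0 + 1 + 0 + 0 = 4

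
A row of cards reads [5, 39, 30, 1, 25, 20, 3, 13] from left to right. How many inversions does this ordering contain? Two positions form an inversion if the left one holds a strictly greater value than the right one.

18

Sweep left to right; for each value list the smaller values that follow it:
5: 2
39: 6
30: 5
1: 0
25: 3
20: 2
3: 0
13: 0
Sum: 2 + 6 + 5 + 0 + 3 + 2 + 0 + 0 = 18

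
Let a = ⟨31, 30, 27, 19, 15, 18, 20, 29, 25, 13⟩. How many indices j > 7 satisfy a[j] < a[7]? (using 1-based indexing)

The element at index 7 is 20.
Elements after it: 29, 25, 13
Those smaller than 20: 13

1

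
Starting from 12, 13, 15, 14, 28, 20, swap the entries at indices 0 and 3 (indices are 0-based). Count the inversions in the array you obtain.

5

Positions 0 and 3 hold 12 and 14; after swapping, the array is [14, 13, 15, 12, 28, 20].
Sweep left to right; for each value list the smaller values that follow it:
14: 2
13: 1
15: 1
12: 0
28: 1
20: 0
Sum: 2 + 1 + 1 + 0 + 1 + 0 = 5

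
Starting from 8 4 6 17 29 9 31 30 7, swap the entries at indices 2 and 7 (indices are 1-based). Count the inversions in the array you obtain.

Positions 2 and 7 hold 4 and 31; after swapping, the array is [8, 31, 6, 17, 29, 9, 4, 30, 7].
Sweep left to right; for each value list the smaller values that follow it:
8: 3
31: 7
6: 1
17: 3
29: 3
9: 2
4: 0
30: 1
7: 0
Sum: 3 + 7 + 1 + 3 + 3 + 2 + 0 + 1 + 0 = 20

There are 20 inversions.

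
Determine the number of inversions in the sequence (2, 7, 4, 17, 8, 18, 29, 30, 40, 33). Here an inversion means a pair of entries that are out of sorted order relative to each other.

3

Element-by-element contributions:
2: 0
7: 1
4: 0
17: 1
8: 0
18: 0
29: 0
30: 0
40: 1
33: 0
Sum: 0 + 1 + 0 + 1 + 0 + 0 + 0 + 0 + 1 + 0 = 3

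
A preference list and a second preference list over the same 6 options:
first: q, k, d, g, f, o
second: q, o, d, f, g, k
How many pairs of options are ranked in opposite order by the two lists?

Assign each item its position (1..6) in the first ordering, then rewrite the second ordering as that position sequence:
positions: q→1, k→2, d→3, g→4, f→5, o→6
second ordering as positions: [1, 6, 3, 5, 4, 2]
Discordant pairs = inversions in this position sequence.
1: 0
6: 3, 5, 4, 2 → 4
3: 2 → 1
5: 4, 2 → 2
4: 2 → 1
2: 0
Total: 0 + 4 + 1 + 2 + 1 + 0 = 8

8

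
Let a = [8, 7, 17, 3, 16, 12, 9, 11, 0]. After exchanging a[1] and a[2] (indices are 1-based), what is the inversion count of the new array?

Positions 1 and 2 hold 8 and 7; after swapping, the array is [7, 8, 17, 3, 16, 12, 9, 11, 0].
For each element, count later entries that are smaller:
7: 2
8: 2
17: 6
3: 1
16: 4
12: 3
9: 1
11: 1
0: 0
Sum: 2 + 2 + 6 + 1 + 4 + 3 + 1 + 1 + 0 = 20

20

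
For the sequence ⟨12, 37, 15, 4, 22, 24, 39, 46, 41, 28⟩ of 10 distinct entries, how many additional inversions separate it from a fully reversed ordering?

Maximum inversions for 10 distinct elements is C(10, 2) = 10·9/2 = 45.
Current inversions — for each element, count later smaller elements:
12: 1
37: 5
15: 1
4: 0
22: 0
24: 0
39: 1
46: 2
41: 1
28: 0
Current total: 1 + 5 + 1 + 0 + 0 + 0 + 1 + 2 + 1 + 0 = 11
Shortfall: 45 − 11 = 34

34 inversions short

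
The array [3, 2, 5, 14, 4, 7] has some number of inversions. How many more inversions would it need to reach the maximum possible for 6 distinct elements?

Maximum inversions for 6 distinct elements is C(6, 2) = 6·5/2 = 15.
Current inversions — for each element, count later smaller elements:
3: 1
2: 0
5: 1
14: 2
4: 0
7: 0
Current total: 1 + 0 + 1 + 2 + 0 + 0 = 4
Shortfall: 15 − 4 = 11

11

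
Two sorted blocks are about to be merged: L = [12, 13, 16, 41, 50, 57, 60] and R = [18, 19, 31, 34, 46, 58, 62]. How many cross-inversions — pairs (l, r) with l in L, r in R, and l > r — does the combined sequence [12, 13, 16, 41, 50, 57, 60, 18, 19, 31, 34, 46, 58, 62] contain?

20

Take each right-half value and tally the left-half values above it:
r = 18: 41, 50, 57, 60 → 4
r = 19: 41, 50, 57, 60 → 4
r = 31: 41, 50, 57, 60 → 4
r = 34: 41, 50, 57, 60 → 4
r = 46: 50, 57, 60 → 3
r = 58: 60 → 1
r = 62: none → 0
Cross-inversions: 4 + 4 + 4 + 4 + 3 + 1 + 0 = 20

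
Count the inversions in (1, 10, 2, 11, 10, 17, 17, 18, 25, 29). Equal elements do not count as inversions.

Sweep left to right; for each value list the smaller values that follow it:
1 → none → 0
10 → 2 → 1
2 → none → 0
11 → 10 → 1
10 → none → 0
17 → none → 0
17 → none → 0
18 → none → 0
25 → none → 0
29 → none → 0
Sum: 0 + 1 + 0 + 1 + 0 + 0 + 0 + 0 + 0 + 0 = 2

Out-of-order pairs: 2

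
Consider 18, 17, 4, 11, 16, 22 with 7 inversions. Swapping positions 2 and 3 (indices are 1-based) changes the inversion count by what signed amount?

Positions 2 and 3 hold 17 and 4; after swapping, the array is [18, 4, 17, 11, 16, 22].
Element-by-element contributions:
18 → 4, 17, 11, 16 → 4
4 → none → 0
17 → 11, 16 → 2
11 → none → 0
16 → none → 0
22 → none → 0
Sum: 4 + 0 + 2 + 0 + 0 + 0 = 6
Change: 6 − 7 = -1

-1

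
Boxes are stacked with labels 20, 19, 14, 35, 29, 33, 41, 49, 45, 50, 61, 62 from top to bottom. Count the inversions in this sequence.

There are 6 inversions.

Element-by-element contributions:
20 → 19, 14 → 2
19 → 14 → 1
14 → none → 0
35 → 29, 33 → 2
29 → none → 0
33 → none → 0
41 → none → 0
49 → 45 → 1
45 → none → 0
50 → none → 0
61 → none → 0
62 → none → 0
Sum: 2 + 1 + 0 + 2 + 0 + 0 + 0 + 1 + 0 + 0 + 0 + 0 = 6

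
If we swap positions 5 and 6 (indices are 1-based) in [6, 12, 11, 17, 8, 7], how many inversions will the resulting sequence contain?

Positions 5 and 6 hold 8 and 7; after swapping, the array is [6, 12, 11, 17, 7, 8].
Sweep left to right; for each value list the smaller values that follow it:
6: 0
12: 3
11: 2
17: 2
7: 0
8: 0
Sum: 0 + 3 + 2 + 2 + 0 + 0 = 7

7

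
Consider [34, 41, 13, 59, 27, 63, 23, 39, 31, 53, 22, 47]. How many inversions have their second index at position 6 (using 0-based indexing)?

5 such elements

The element at index 6 is 23.
Elements before it: 34, 41, 13, 59, 27, 63
Those larger than 23: 34, 41, 59, 27, 63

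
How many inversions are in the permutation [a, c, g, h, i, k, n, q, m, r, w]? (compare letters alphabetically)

2

For each element, count later entries that are smaller:
a: 0
c: 0
g: 0
h: 0
i: 0
k: 0
n: 1
q: 1
m: 0
r: 0
w: 0
Sum: 0 + 0 + 0 + 0 + 0 + 0 + 1 + 1 + 0 + 0 + 0 = 2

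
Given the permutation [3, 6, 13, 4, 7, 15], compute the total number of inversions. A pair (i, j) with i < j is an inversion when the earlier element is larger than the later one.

For each element, count later entries that are smaller:
3 → none → 0
6 → 4 → 1
13 → 4, 7 → 2
4 → none → 0
7 → none → 0
15 → none → 0
Sum: 0 + 1 + 2 + 0 + 0 + 0 = 3

3 inversions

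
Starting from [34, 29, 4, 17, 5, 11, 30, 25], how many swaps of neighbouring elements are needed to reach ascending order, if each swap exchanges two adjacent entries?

There are 15 adjacent swaps.

Minimum adjacent swaps = number of inversions (each swap of adjacent out-of-order elements removes one inversion and no swap can remove more).
Count inversions — for each element, later elements that are smaller:
34: 29, 4, 17, 5, 11, 30, 25 → 7
29: 4, 17, 5, 11, 25 → 5
4: none → 0
17: 5, 11 → 2
5: none → 0
11: none → 0
30: 25 → 1
25: none → 0
Total inversions: 7 + 5 + 0 + 2 + 0 + 0 + 1 + 0 = 15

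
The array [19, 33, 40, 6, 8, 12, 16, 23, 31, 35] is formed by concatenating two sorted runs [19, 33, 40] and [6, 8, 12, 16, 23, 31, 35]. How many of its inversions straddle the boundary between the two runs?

17 cross-inversions

Count, for every r in R, how many entries of L exceed r:
r = 6: 19, 33, 40 → 3
r = 8: 19, 33, 40 → 3
r = 12: 19, 33, 40 → 3
r = 16: 19, 33, 40 → 3
r = 23: 33, 40 → 2
r = 31: 33, 40 → 2
r = 35: 40 → 1
Cross-inversions: 3 + 3 + 3 + 3 + 2 + 2 + 1 = 17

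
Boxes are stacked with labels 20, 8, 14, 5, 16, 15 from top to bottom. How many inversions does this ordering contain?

Inversions: 8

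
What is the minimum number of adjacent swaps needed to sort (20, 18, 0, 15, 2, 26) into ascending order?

8

Each adjacent swap fixes exactly one inversion, so the minimum swap count equals the number of inversions.
Count inversions — for each element, later elements that are smaller:
20: 18, 0, 15, 2 → 4
18: 0, 15, 2 → 3
0: none → 0
15: 2 → 1
2: none → 0
26: none → 0
Total inversions: 4 + 3 + 0 + 1 + 0 + 0 = 8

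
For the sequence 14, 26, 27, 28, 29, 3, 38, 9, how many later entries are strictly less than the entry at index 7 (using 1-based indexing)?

1

The element at index 7 is 38.
Elements after it: 9
Those smaller than 38: 9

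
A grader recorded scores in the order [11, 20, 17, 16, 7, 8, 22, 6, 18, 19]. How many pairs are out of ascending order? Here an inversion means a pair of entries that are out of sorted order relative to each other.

Count, for each position, how many later elements it exceeds:
11: 3
20: 7
17: 4
16: 3
7: 1
8: 1
22: 3
6: 0
18: 0
19: 0
Sum: 3 + 7 + 4 + 3 + 1 + 1 + 3 + 0 + 0 + 0 = 22

22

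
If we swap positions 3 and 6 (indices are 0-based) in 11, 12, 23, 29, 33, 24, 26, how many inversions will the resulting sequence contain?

Positions 3 and 6 hold 29 and 26; after swapping, the array is [11, 12, 23, 26, 33, 24, 29].
Sweep left to right; for each value list the smaller values that follow it:
11: 0
12: 0
23: 0
26: 1
33: 2
24: 0
29: 0
Sum: 0 + 0 + 0 + 1 + 2 + 0 + 0 = 3

There are 3 inversions.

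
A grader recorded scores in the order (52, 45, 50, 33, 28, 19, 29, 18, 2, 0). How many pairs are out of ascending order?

42 inversions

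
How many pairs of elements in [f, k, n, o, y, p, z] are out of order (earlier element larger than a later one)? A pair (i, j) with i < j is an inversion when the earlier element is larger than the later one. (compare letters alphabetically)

Inversion pairs (indices are 1-based):
(5,6): y > p
That's 1 pair.

1 inversion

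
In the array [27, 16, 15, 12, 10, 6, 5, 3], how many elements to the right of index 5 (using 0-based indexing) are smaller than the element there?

The element at index 5 is 6.
Elements after it: 5, 3
Those smaller than 6: 5, 3

2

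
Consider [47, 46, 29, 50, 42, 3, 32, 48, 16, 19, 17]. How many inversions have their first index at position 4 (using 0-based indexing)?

5

The element at index 4 is 42.
Elements after it: 3, 32, 48, 16, 19, 17
Those smaller than 42: 3, 32, 16, 19, 17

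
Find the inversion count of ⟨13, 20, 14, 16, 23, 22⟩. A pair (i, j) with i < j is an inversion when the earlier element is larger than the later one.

There are 3 inversions.

Out-of-order index pairs (0-indexed):
(1,2): 20 > 14
(1,3): 20 > 16
(4,5): 23 > 22
That's 3 pairs.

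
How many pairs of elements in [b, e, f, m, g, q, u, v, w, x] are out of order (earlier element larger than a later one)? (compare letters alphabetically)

1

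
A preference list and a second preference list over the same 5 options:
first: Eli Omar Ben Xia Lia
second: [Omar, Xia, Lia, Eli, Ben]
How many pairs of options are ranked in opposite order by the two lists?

5 pairs

Assign each item its position (1..5) in the first ordering, then rewrite the second ordering as that position sequence:
positions: Eli→1, Omar→2, Ben→3, Xia→4, Lia→5
second ordering as positions: [2, 4, 5, 1, 3]
Discordant pairs = inversions in this position sequence.
2: 1 → 1
4: 1, 3 → 2
5: 1, 3 → 2
1: 0
3: 0
Total: 1 + 2 + 2 + 0 + 0 = 5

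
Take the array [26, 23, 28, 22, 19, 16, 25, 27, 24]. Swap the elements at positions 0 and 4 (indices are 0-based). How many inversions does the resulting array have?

15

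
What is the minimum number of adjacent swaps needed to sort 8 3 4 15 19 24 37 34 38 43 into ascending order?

3

The minimum number of adjacent swaps to sort an array equals its inversion count, since every such swap removes exactly one inversion.
Count inversions — for each element, later elements that are smaller:
8: 3, 4 → 2
3: none → 0
4: none → 0
15: none → 0
19: none → 0
24: none → 0
37: 34 → 1
34: none → 0
38: none → 0
43: none → 0
Total inversions: 2 + 0 + 0 + 0 + 0 + 0 + 1 + 0 + 0 + 0 = 3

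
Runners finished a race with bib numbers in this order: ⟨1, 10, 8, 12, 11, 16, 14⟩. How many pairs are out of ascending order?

3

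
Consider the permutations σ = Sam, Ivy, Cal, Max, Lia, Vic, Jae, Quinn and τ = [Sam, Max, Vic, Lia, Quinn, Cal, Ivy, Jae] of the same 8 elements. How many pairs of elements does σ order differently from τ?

11

Assign each item its position (1..8) in the first ordering, then rewrite the second ordering as that position sequence:
positions: Sam→1, Ivy→2, Cal→3, Max→4, Lia→5, Vic→6, Jae→7, Quinn→8
second ordering as positions: [1, 4, 6, 5, 8, 3, 2, 7]
Discordant pairs = inversions in this position sequence.
1: 0
4: 3, 2 → 2
6: 5, 3, 2 → 3
5: 3, 2 → 2
8: 3, 2, 7 → 3
3: 2 → 1
2: 0
7: 0
Total: 0 + 2 + 3 + 2 + 3 + 1 + 0 + 0 = 11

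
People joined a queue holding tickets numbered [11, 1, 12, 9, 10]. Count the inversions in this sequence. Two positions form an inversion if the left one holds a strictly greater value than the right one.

There are 5 out-of-order pairs.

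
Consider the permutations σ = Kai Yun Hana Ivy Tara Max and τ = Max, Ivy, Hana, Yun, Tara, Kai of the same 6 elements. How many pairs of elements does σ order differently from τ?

There are 12 discordant pairs.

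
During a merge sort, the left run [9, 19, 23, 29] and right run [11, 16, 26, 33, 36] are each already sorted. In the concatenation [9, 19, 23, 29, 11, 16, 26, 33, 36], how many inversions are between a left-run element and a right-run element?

Split inversions: 7

For each element r of the right run, count left-run elements greater than r:
r = 11: 19, 23, 29 → 3
r = 16: 19, 23, 29 → 3
r = 26: 29 → 1
r = 33: none → 0
r = 36: none → 0
Cross-inversions: 3 + 3 + 1 + 0 + 0 = 7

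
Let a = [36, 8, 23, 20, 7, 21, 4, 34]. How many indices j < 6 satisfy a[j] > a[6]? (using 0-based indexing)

6

The element at index 6 is 4.
Elements before it: 36, 8, 23, 20, 7, 21
Those larger than 4: 36, 8, 23, 20, 7, 21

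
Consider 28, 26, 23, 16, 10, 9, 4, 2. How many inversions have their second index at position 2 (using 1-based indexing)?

The element at index 2 is 26.
Elements before it: 28
Those larger than 26: 28

1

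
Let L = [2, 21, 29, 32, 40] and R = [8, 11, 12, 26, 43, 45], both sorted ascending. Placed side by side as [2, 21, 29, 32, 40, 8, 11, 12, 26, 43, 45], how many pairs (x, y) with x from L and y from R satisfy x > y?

There are 15 cross-inversions.

Take each right-half value and tally the left-half values above it:
r = 8: 21, 29, 32, 40 → 4
r = 11: 21, 29, 32, 40 → 4
r = 12: 21, 29, 32, 40 → 4
r = 26: 29, 32, 40 → 3
r = 43: none → 0
r = 45: none → 0
Cross-inversions: 4 + 4 + 4 + 3 + 0 + 0 = 15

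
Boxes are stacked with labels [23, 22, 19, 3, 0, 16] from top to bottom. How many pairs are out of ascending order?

13 inversions

For each element, count later entries that are smaller:
23: 5
22: 4
19: 3
3: 1
0: 0
16: 0
Sum: 5 + 4 + 3 + 1 + 0 + 0 = 13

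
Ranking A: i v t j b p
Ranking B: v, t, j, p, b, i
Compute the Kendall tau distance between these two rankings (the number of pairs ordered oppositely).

6 discordant pairs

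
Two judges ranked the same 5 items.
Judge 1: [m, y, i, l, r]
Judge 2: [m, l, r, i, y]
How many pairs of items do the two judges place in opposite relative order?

5

Assign each item its position (1..5) in the first ordering, then rewrite the second ordering as that position sequence:
positions: m→1, y→2, i→3, l→4, r→5
second ordering as positions: [1, 4, 5, 3, 2]
Discordant pairs = inversions in this position sequence.
1: 0
4: 3, 2 → 2
5: 3, 2 → 2
3: 2 → 1
2: 0
Total: 0 + 2 + 2 + 1 + 0 = 5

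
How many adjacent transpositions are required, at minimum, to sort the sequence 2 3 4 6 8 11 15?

The minimum number of adjacent swaps to sort an array equals its inversion count, since every such swap removes exactly one inversion.
Count inversions — for each element, later elements that are smaller:
2: none → 0
3: none → 0
4: none → 0
6: none → 0
8: none → 0
11: none → 0
15: none → 0
Total inversions: 0 + 0 + 0 + 0 + 0 + 0 + 0 = 0

Adjacent swaps: 0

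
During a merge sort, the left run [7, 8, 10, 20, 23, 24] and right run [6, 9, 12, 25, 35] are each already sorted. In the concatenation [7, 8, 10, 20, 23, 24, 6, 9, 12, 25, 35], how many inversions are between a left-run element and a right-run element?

Take each right-half value and tally the left-half values above it:
r = 6: 7, 8, 10, 20, 23, 24 → 6
r = 9: 10, 20, 23, 24 → 4
r = 12: 20, 23, 24 → 3
r = 25: none → 0
r = 35: none → 0
Cross-inversions: 6 + 4 + 3 + 0 + 0 = 13

13 cross-inversions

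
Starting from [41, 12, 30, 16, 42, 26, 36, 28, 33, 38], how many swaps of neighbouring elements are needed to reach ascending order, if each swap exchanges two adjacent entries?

Minimum adjacent swaps = number of inversions (each swap of adjacent out-of-order elements removes one inversion and no swap can remove more).
Count inversions — for each element, later elements that are smaller:
41: 12, 30, 16, 26, 36, 28, 33, 38 → 8
12: none → 0
30: 16, 26, 28 → 3
16: none → 0
42: 26, 36, 28, 33, 38 → 5
26: none → 0
36: 28, 33 → 2
28: none → 0
33: none → 0
38: none → 0
Total inversions: 8 + 0 + 3 + 0 + 5 + 0 + 2 + 0 + 0 + 0 = 18

There are 18 adjacent swaps.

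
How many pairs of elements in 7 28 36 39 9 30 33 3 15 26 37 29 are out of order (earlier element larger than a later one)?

Sweep left to right; for each value list the smaller values that follow it:
7: 1
28: 4
36: 7
39: 8
9: 1
30: 4
33: 4
3: 0
15: 0
26: 0
37: 1
29: 0
Sum: 1 + 4 + 7 + 8 + 1 + 4 + 4 + 0 + 0 + 0 + 1 + 0 = 30

30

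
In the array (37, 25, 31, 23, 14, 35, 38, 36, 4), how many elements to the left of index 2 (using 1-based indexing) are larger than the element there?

1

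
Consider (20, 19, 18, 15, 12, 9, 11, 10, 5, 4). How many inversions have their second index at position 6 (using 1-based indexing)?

5 such elements

The element at index 6 is 9.
Elements before it: 20, 19, 18, 15, 12
Those larger than 9: 20, 19, 18, 15, 12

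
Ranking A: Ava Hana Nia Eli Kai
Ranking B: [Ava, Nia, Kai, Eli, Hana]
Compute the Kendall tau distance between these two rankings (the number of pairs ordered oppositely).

Discordant pairs: 4

Assign each item its position (1..5) in the first ordering, then rewrite the second ordering as that position sequence:
positions: Ava→1, Hana→2, Nia→3, Eli→4, Kai→5
second ordering as positions: [1, 3, 5, 4, 2]
Discordant pairs = inversions in this position sequence.
1: 0
3: 2 → 1
5: 4, 2 → 2
4: 2 → 1
2: 0
Total: 0 + 1 + 2 + 1 + 0 = 4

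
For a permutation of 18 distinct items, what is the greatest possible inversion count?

A reversed (strictly descending) arrangement makes every pair an inversion, giving C(18, 2) inversions.
C(18, 2) = 18·17/2 = 153

153 inversions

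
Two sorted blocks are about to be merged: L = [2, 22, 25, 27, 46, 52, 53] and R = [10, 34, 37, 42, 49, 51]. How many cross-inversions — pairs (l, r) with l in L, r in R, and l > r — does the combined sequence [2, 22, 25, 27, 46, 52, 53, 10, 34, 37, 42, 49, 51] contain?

19

Take each right-half value and tally the left-half values above it:
r = 10: 22, 25, 27, 46, 52, 53 → 6
r = 34: 46, 52, 53 → 3
r = 37: 46, 52, 53 → 3
r = 42: 46, 52, 53 → 3
r = 49: 52, 53 → 2
r = 51: 52, 53 → 2
Cross-inversions: 6 + 3 + 3 + 3 + 2 + 2 = 19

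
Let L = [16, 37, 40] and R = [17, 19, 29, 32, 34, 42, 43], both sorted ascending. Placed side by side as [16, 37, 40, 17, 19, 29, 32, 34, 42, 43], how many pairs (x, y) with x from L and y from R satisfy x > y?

Count, for every r in R, how many entries of L exceed r:
r = 17: 37, 40 → 2
r = 19: 37, 40 → 2
r = 29: 37, 40 → 2
r = 32: 37, 40 → 2
r = 34: 37, 40 → 2
r = 42: none → 0
r = 43: none → 0
Cross-inversions: 2 + 2 + 2 + 2 + 2 + 0 + 0 = 10

10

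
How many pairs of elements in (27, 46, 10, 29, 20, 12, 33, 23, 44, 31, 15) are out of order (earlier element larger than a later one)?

Count, for each position, how many later elements it exceeds:
27 → 10, 20, 12, 23, 15 → 5
46 → 10, 29, 20, 12, 33, 23, 44, 31, 15 → 9
10 → none → 0
29 → 20, 12, 23, 15 → 4
20 → 12, 15 → 2
12 → none → 0
33 → 23, 31, 15 → 3
23 → 15 → 1
44 → 31, 15 → 2
31 → 15 → 1
15 → none → 0
Sum: 5 + 9 + 0 + 4 + 2 + 0 + 3 + 1 + 2 + 1 + 0 = 27

27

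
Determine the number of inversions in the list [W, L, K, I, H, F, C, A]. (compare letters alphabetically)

For each element, count later entries that are smaller:
W → L, K, I, H, F, C, A → 7
L → K, I, H, F, C, A → 6
K → I, H, F, C, A → 5
I → H, F, C, A → 4
H → F, C, A → 3
F → C, A → 2
C → A → 1
A → none → 0
Sum: 7 + 6 + 5 + 4 + 3 + 2 + 1 + 0 = 28

28 inversions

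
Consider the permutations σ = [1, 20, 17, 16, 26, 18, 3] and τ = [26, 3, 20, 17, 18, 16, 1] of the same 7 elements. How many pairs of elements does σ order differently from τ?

Assign each item its position (1..7) in the first ordering, then rewrite the second ordering as that position sequence:
positions: 1→1, 20→2, 17→3, 16→4, 26→5, 18→6, 3→7
second ordering as positions: [5, 7, 2, 3, 6, 4, 1]
Discordant pairs = inversions in this position sequence.
5: 2, 3, 4, 1 → 4
7: 2, 3, 6, 4, 1 → 5
2: 1 → 1
3: 1 → 1
6: 4, 1 → 2
4: 1 → 1
1: 0
Total: 4 + 5 + 1 + 1 + 2 + 1 + 0 = 14

14 discordant pairs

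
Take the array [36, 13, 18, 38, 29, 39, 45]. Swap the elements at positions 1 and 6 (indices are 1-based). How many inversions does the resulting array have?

Positions 1 and 6 hold 36 and 39; after swapping, the array is [39, 13, 18, 38, 29, 36, 45].
For each element, count later entries that are smaller:
39 → 13, 18, 38, 29, 36 → 5
13 → none → 0
18 → none → 0
38 → 29, 36 → 2
29 → none → 0
36 → none → 0
45 → none → 0
Sum: 5 + 0 + 0 + 2 + 0 + 0 + 0 = 7

7 inversions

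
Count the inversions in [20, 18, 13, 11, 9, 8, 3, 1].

For each element, count later entries that are smaller:
20 → 18, 13, 11, 9, 8, 3, 1 → 7
18 → 13, 11, 9, 8, 3, 1 → 6
13 → 11, 9, 8, 3, 1 → 5
11 → 9, 8, 3, 1 → 4
9 → 8, 3, 1 → 3
8 → 3, 1 → 2
3 → 1 → 1
1 → none → 0
Sum: 7 + 6 + 5 + 4 + 3 + 2 + 1 + 0 = 28

There are 28 inversions.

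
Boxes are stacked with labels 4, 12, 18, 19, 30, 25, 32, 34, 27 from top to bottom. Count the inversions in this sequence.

4

Element-by-element contributions:
4: 0
12: 0
18: 0
19: 0
30: 2
25: 0
32: 1
34: 1
27: 0
Sum: 0 + 0 + 0 + 0 + 2 + 0 + 1 + 1 + 0 = 4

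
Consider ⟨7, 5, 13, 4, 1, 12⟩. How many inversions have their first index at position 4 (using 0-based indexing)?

0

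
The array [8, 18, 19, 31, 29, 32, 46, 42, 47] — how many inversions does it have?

Count, for each position, how many later elements it exceeds:
8: 0
18: 0
19: 0
31: 1
29: 0
32: 0
46: 1
42: 0
47: 0
Sum: 0 + 0 + 0 + 1 + 0 + 0 + 1 + 0 + 0 = 2

There are 2 out-of-order pairs.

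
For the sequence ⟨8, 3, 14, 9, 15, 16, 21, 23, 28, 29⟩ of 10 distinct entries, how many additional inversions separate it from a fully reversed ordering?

Maximum inversions for 10 distinct elements is C(10, 2) = 10·9/2 = 45.
Current inversions — for each element, count later smaller elements:
8: 1
3: 0
14: 1
9: 0
15: 0
16: 0
21: 0
23: 0
28: 0
29: 0
Current total: 1 + 0 + 1 + 0 + 0 + 0 + 0 + 0 + 0 + 0 = 2
Shortfall: 45 − 2 = 43

43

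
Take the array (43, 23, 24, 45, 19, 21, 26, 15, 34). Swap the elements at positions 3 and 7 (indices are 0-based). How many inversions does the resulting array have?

14

Positions 3 and 7 hold 45 and 15; after swapping, the array is [43, 23, 24, 15, 19, 21, 26, 45, 34].
For each element, count later entries that are smaller:
43: 7
23: 3
24: 3
15: 0
19: 0
21: 0
26: 0
45: 1
34: 0
Sum: 7 + 3 + 3 + 0 + 0 + 0 + 0 + 1 + 0 = 14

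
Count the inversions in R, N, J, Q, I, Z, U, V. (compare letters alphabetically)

Inversions: 10

Count, for each position, how many later elements it exceeds:
R → N, J, Q, I → 4
N → J, I → 2
J → I → 1
Q → I → 1
I → none → 0
Z → U, V → 2
U → none → 0
V → none → 0
Sum: 4 + 2 + 1 + 1 + 0 + 2 + 0 + 0 = 10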